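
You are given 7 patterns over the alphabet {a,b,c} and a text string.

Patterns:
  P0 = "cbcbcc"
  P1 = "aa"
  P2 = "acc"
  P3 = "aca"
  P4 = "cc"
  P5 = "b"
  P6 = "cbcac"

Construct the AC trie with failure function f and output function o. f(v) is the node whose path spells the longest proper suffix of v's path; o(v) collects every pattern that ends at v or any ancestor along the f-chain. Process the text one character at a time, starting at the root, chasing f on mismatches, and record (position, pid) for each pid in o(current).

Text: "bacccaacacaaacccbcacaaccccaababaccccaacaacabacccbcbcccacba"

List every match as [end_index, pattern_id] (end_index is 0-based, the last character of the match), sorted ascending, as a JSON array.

Build automaton:
Trie (insert patterns):
  n0 'ε': a→7 b→13 c→1
  n1 'c': b→2 c→12
  n2 'cb': c→3
  n3 'cbc': a→14 b→4
  n4 'cbcb': c→5
  n5 'cbcbc': c→6
  n6 'cbcbcc': ·  ←P0
  n7 'a': a→8 c→9
  n8 'aa': ·  ←P1
  n9 'ac': a→11 c→10
  n10 'acc': ·  ←P2
  n11 'aca': ·  ←P3
  n12 'cc': ·  ←P4
  n13 'b': ·  ←P5
  n14 'cbca': c→15
  n15 'cbcac': ·  ←P6

BFS fail/out derivation:
  n1('c'): parent n0 fail=0; on 'c' 0 → fail=0;  out ∅∪∅=∅
  n7('a'): parent n0 fail=0; on 'a' 0 → fail=0;  out ∅∪∅=∅
  n13('b'): parent n0 fail=0; on 'b' 0 → fail=0;  out {5}∪∅={5}
  n2('cb'): parent n1 fail=0; on 'b' 0 → fail=13;  out ∅∪{5}={5}
  n8('aa'): parent n7 fail=0; on 'a' 0 → fail=7;  out {1}∪∅={1}
  n9('ac'): parent n7 fail=0; on 'c' 0 → fail=1;  out ∅∪∅=∅
  n12('cc'): parent n1 fail=0; on 'c' 0 → fail=1;  out {4}∪∅={4}
  n3('cbc'): parent n2 fail=13; on 'c' 13→0 → fail=1;  out ∅∪∅=∅
  n10('acc'): parent n9 fail=1; on 'c' 1 → fail=12;  out {2}∪{4}={2,4}
  n11('aca'): parent n9 fail=1; on 'a' 1→0 → fail=7;  out {3}∪∅={3}
  n4('cbcb'): parent n3 fail=1; on 'b' 1 → fail=2;  out ∅∪{5}={5}
  n14('cbca'): parent n3 fail=1; on 'a' 1→0 → fail=7;  out ∅∪∅=∅
  n5('cbcbc'): parent n4 fail=2; on 'c' 2 → fail=3;  out ∅∪∅=∅
  n15('cbcac'): parent n14 fail=7; on 'c' 7 → fail=9;  out {6}∪∅={6}
  n6('cbcbcc'): parent n5 fail=3; on 'c' 3→1 → fail=12;  out {0}∪{4}={0,4}

Text stream:
pos 0 'b': at 13  ** P5@[0:0]
pos 1 'a': at 7 (via fail)
pos 2 'c': at 9
pos 3 'c': at 10  ** P2@[1:3],P4@[2:3]
pos 4 'c': at 12 (via fail)  ** P4@[3:4]
pos 5 'a': at 7 (via fail)
pos 6 'a': at 8  ** P1@[5:6]
pos 7 'c': at 9 (via fail)
pos 8 'a': at 11  ** P3@[6:8]
pos 9 'c': at 9 (via fail)
pos 10 'a': at 11  ** P3@[8:10]
pos 11 'a': at 8 (via fail)  ** P1@[10:11]
pos 12 'a': at 8 (via fail)  ** P1@[11:12]
pos 13 'c': at 9 (via fail)
pos 14 'c': at 10  ** P2@[12:14],P4@[13:14]
pos 15 'c': at 12 (via fail)  ** P4@[14:15]
pos 16 'b': at 2 (via fail)  ** P5@[16:16]
pos 17 'c': at 3
pos 18 'a': at 14
pos 19 'c': at 15  ** P6@[15:19]
pos 20 'a': at 11 (via fail)  ** P3@[18:20]
pos 21 'a': at 8 (via fail)  ** P1@[20:21]
pos 22 'c': at 9 (via fail)
pos 23 'c': at 10  ** P2@[21:23],P4@[22:23]
pos 24 'c': at 12 (via fail)  ** P4@[23:24]
pos 25 'c': at 12 (via fail)  ** P4@[24:25]
pos 26 'a': at 7 (via fail)
pos 27 'a': at 8  ** P1@[26:27]
pos 28 'b': at 13 (via fail)  ** P5@[28:28]
pos 29 'a': at 7 (via fail)
pos 30 'b': at 13 (via fail)  ** P5@[30:30]
pos 31 'a': at 7 (via fail)
pos 32 'c': at 9
pos 33 'c': at 10  ** P2@[31:33],P4@[32:33]
pos 34 'c': at 12 (via fail)  ** P4@[33:34]
pos 35 'c': at 12 (via fail)  ** P4@[34:35]
pos 36 'a': at 7 (via fail)
pos 37 'a': at 8  ** P1@[36:37]
pos 38 'c': at 9 (via fail)
pos 39 'a': at 11  ** P3@[37:39]
pos 40 'a': at 8 (via fail)  ** P1@[39:40]
pos 41 'c': at 9 (via fail)
pos 42 'a': at 11  ** P3@[40:42]
pos 43 'b': at 13 (via fail)  ** P5@[43:43]
pos 44 'a': at 7 (via fail)
pos 45 'c': at 9
pos 46 'c': at 10  ** P2@[44:46],P4@[45:46]
pos 47 'c': at 12 (via fail)  ** P4@[46:47]
pos 48 'b': at 2 (via fail)  ** P5@[48:48]
pos 49 'c': at 3
pos 50 'b': at 4  ** P5@[50:50]
pos 51 'c': at 5
pos 52 'c': at 6  ** P0@[47:52],P4@[51:52]
pos 53 'c': at 12 (via fail)  ** P4@[52:53]
pos 54 'a': at 7 (via fail)
pos 55 'c': at 9
pos 56 'b': at 2 (via fail)  ** P5@[56:56]
pos 57 'a': at 7 (via fail)

All matches (sorted): [[0,5],[3,2],[3,4],[4,4],[6,1],[8,3],[10,3],[11,1],[12,1],[14,2],[14,4],[15,4],[16,5],[19,6],[20,3],[21,1],[23,2],[23,4],[24,4],[25,4],[27,1],[28,5],[30,5],[33,2],[33,4],[34,4],[35,4],[37,1],[39,3],[40,1],[42,3],[43,5],[46,2],[46,4],[47,4],[48,5],[50,5],[52,0],[52,4],[53,4],[56,5]]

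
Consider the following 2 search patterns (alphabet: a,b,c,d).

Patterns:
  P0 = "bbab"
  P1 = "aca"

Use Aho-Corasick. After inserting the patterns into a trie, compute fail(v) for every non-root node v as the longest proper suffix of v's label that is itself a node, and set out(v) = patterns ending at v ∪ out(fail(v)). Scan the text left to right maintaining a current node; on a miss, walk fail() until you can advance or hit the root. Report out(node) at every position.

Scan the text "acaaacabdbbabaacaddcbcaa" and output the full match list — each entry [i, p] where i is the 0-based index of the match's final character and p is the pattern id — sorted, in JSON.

Build:
Trie nodes:
  0='ε' goto a→5 b→1
  1='b' goto b→2
  2='bb' goto a→3
  3='bba' goto b→4
  4='bbab' goto ·  ←P0
  5='a' goto c→6
  6='ac' goto a→7
  7='aca' goto ·  ←P1

BFS fail/out derivation:
  fail(1) 'b': from fail(0)=0 chase 'b': 0 ⇒ 0;  out=∅∪out(0)=∅
  fail(5) 'a': from fail(0)=0 chase 'a': 0 ⇒ 0;  out=∅∪out(0)=∅
  fail(2) 'bb': from fail(1)=0 chase 'b': 0 ⇒ 1;  out=∅∪out(1)=∅
  fail(6) 'ac': from fail(5)=0 chase 'c': 0 ⇒ 0;  out=∅∪out(0)=∅
  fail(3) 'bba': from fail(2)=1 chase 'a': 1→0 ⇒ 5;  out=∅∪out(5)=∅
  fail(7) 'aca': from fail(6)=0 chase 'a': 0 ⇒ 5;  out={1}∪out(5)={1}
  fail(4) 'bbab': from fail(3)=5 chase 'b': 5→0 ⇒ 1;  out={0}∪out(1)={0}

Text stream:
pos 0 'a': at 5
pos 1 'c': at 6
pos 2 'a': at 7  ** P1@[0:2]
pos 3 'a': at 5 ·f
pos 4 'a': at 5 ·f
pos 5 'c': at 6
pos 6 'a': at 7  ** P1@[4:6]
pos 7 'b': at 1 ·f
pos 8 'd': at 0 ·f
pos 9 'b': at 1
pos 10 'b': at 2
pos 11 'a': at 3
pos 12 'b': at 4  ** P0@[9:12]
pos 13 'a': at 5 ·f
pos 14 'a': at 5 ·f
pos 15 'c': at 6
pos 16 'a': at 7  ** P1@[14:16]
pos 17 'd': at 0 ·f
pos 18 'd': at 0
pos 19 'c': at 0
pos 20 'b': at 1
pos 21 'c': at 0 ·f
pos 22 'a': at 5
pos 23 'a': at 5 ·f

Result: [[2,1],[6,1],[12,0],[16,1]]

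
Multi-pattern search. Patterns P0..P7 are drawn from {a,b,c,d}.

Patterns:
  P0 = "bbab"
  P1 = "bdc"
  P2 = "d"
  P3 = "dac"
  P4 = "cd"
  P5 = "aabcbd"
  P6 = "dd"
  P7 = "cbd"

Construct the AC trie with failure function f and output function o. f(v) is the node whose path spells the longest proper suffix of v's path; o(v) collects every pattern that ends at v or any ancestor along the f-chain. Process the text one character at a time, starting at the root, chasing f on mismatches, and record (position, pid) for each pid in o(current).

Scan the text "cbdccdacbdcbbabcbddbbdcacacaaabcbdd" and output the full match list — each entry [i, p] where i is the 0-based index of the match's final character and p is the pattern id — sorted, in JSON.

Build automaton:
Trie nodes:
  0='ε' goto a→12 b→1 c→10 d→7
  1='b' goto b→2 d→5
  2='bb' goto a→3
  3='bba' goto b→4
  4='bbab' goto ·  [P0 ends]
  5='bd' goto c→6
  6='bdc' goto ·  [P1 ends]
  7='d' goto a→8 d→18  [P2 ends]
  8='da' goto c→9
  9='dac' goto ·  [P3 ends]
  10='c' goto b→19 d→11
  11='cd' goto ·  [P4 ends]
  12='a' goto a→13
  13='aa' goto b→14
  14='aab' goto c→15
  15='aabc' goto b→16
  16='aabcb' goto d→17
  17='aabcbd' goto ·  [P5 ends]
  18='dd' goto ·  [P6 ends]
  19='cb' goto d→20
  20='cbd' goto ·  [P7 ends]

Failure links (BFS by depth):
  fail(1) 'b': from fail(0)=0 chase 'b': 0 ⇒ 0;  out=∅∪out(0)=∅
  fail(7) 'd': from fail(0)=0 chase 'd': 0 ⇒ 0;  out={2}∪out(0)={2}
  fail(10) 'c': from fail(0)=0 chase 'c': 0 ⇒ 0;  out=∅∪out(0)=∅
  fail(12) 'a': from fail(0)=0 chase 'a': 0 ⇒ 0;  out=∅∪out(0)=∅
  fail(2) 'bb': from fail(1)=0 chase 'b': 0 ⇒ 1;  out=∅∪out(1)=∅
  fail(5) 'bd': from fail(1)=0 chase 'd': 0 ⇒ 7;  out=∅∪out(7)={2}
  fail(8) 'da': from fail(7)=0 chase 'a': 0 ⇒ 12;  out=∅∪out(12)=∅
  fail(11) 'cd': from fail(10)=0 chase 'd': 0 ⇒ 7;  out={4}∪out(7)={2,4}
  fail(13) 'aa': from fail(12)=0 chase 'a': 0 ⇒ 12;  out=∅∪out(12)=∅
  fail(18) 'dd': from fail(7)=0 chase 'd': 0 ⇒ 7;  out={6}∪out(7)={2,6}
  fail(19) 'cb': from fail(10)=0 chase 'b': 0 ⇒ 1;  out=∅∪out(1)=∅
  fail(3) 'bba': from fail(2)=1 chase 'a': 1→0 ⇒ 12;  out=∅∪out(12)=∅
  fail(6) 'bdc': from fail(5)=7 chase 'c': 7→0 ⇒ 10;  out={1}∪out(10)={1}
  fail(9) 'dac': from fail(8)=12 chase 'c': 12→0 ⇒ 10;  out={3}∪out(10)={3}
  fail(14) 'aab': from fail(13)=12 chase 'b': 12→0 ⇒ 1;  out=∅∪out(1)=∅
  fail(20) 'cbd': from fail(19)=1 chase 'd': 1 ⇒ 5;  out={7}∪out(5)={2,7}
  fail(4) 'bbab': from fail(3)=12 chase 'b': 12→0 ⇒ 1;  out={0}∪out(1)={0}
  fail(15) 'aabc': from fail(14)=1 chase 'c': 1→0 ⇒ 10;  out=∅∪out(10)=∅
  fail(16) 'aabcb': from fail(15)=10 chase 'b': 10 ⇒ 19;  out=∅∪out(19)=∅
  fail(17) 'aabcbd': from fail(16)=19 chase 'd': 19 ⇒ 20;  out={5}∪out(20)={2,5,7}

Run:
[0] read 'c'  n0⇒n10
[1] read 'b'  n10⇒n19
[2] read 'd'  n19⇒n20  ** P2@[2:2],P7@[0:2]
[3] read 'c'  n20⇒n6 ·f  ** P1@[1:3]
[4] read 'c'  n6⇒n10 ·f
[5] read 'd'  n10⇒n11  ** P2@[5:5],P4@[4:5]
[6] read 'a'  n11⇒n8 ·f
[7] read 'c'  n8⇒n9  ** P3@[5:7]
[8] read 'b'  n9⇒n19 ·f
[9] read 'd'  n19⇒n20  ** P2@[9:9],P7@[7:9]
[10] read 'c'  n20⇒n6 ·f  ** P1@[8:10]
[11] read 'b'  n6⇒n19 ·f
[12] read 'b'  n19⇒n2 ·f
[13] read 'a'  n2⇒n3
[14] read 'b'  n3⇒n4  ** P0@[11:14]
[15] read 'c'  n4⇒n10 ·f
[16] read 'b'  n10⇒n19
[17] read 'd'  n19⇒n20  ** P2@[17:17],P7@[15:17]
[18] read 'd'  n20⇒n18 ·f  ** P2@[18:18],P6@[17:18]
[19] read 'b'  n18⇒n1 ·f
[20] read 'b'  n1⇒n2
[21] read 'd'  n2⇒n5 ·f  ** P2@[21:21]
[22] read 'c'  n5⇒n6  ** P1@[20:22]
[23] read 'a'  n6⇒n12 ·f
[24] read 'c'  n12⇒n10 ·f
[25] read 'a'  n10⇒n12 ·f
[26] read 'c'  n12⇒n10 ·f
[27] read 'a'  n10⇒n12 ·f
[28] read 'a'  n12⇒n13
[29] read 'a'  n13⇒n13 ·f
[30] read 'b'  n13⇒n14
[31] read 'c'  n14⇒n15
[32] read 'b'  n15⇒n16
[33] read 'd'  n16⇒n17  ** P2@[33:33],P5@[28:33],P7@[31:33]
[34] read 'd'  n17⇒n18 ·f  ** P2@[34:34],P6@[33:34]

Matches: [[2,2],[2,7],[3,1],[5,2],[5,4],[7,3],[9,2],[9,7],[10,1],[14,0],[17,2],[17,7],[18,2],[18,6],[21,2],[22,1],[33,2],[33,5],[33,7],[34,2],[34,6]]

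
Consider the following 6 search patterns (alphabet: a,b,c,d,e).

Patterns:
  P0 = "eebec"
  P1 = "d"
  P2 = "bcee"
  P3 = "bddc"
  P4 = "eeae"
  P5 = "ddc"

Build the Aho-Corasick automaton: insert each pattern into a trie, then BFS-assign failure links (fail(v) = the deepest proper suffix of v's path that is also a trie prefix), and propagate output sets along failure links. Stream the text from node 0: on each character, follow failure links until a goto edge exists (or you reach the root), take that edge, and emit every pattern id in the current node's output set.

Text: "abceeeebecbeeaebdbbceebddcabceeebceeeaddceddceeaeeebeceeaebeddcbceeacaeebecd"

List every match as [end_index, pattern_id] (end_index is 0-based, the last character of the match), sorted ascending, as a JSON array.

Construct AC machine:
Trie nodes:
  0='ε' goto b→7 d→6 e→1
  1='e' goto e→2
  2='ee' goto a→14 b→3
  3='eeb' goto e→4
  4='eebe' goto c→5
  5='eebec' goto ·  ←P0
  6='d' goto d→16  ←P1
  7='b' goto c→8 d→11
  8='bc' goto e→9
  9='bce' goto e→10
  10='bcee' goto ·  ←P2
  11='bd' goto d→12
  12='bdd' goto c→13
  13='bddc' goto ·  ←P3
  14='eea' goto e→15
  15='eeae' goto ·  ←P4
  16='dd' goto c→17
  17='ddc' goto ·  ←P5

Failure links (BFS by depth):
  fail(1) 'e': from fail(0)=0 chase 'e': 0 ⇒ 0;  out=∅∪out(0)=∅
  fail(6) 'd': from fail(0)=0 chase 'd': 0 ⇒ 0;  out={1}∪out(0)={1}
  fail(7) 'b': from fail(0)=0 chase 'b': 0 ⇒ 0;  out=∅∪out(0)=∅
  fail(2) 'ee': from fail(1)=0 chase 'e': 0 ⇒ 1;  out=∅∪out(1)=∅
  fail(8) 'bc': from fail(7)=0 chase 'c': 0 ⇒ 0;  out=∅∪out(0)=∅
  fail(11) 'bd': from fail(7)=0 chase 'd': 0 ⇒ 6;  out=∅∪out(6)={1}
  fail(16) 'dd': from fail(6)=0 chase 'd': 0 ⇒ 6;  out=∅∪out(6)={1}
  fail(3) 'eeb': from fail(2)=1 chase 'b': 1→0 ⇒ 7;  out=∅∪out(7)=∅
  fail(9) 'bce': from fail(8)=0 chase 'e': 0 ⇒ 1;  out=∅∪out(1)=∅
  fail(12) 'bdd': from fail(11)=6 chase 'd': 6 ⇒ 16;  out=∅∪out(16)={1}
  fail(14) 'eea': from fail(2)=1 chase 'a': 1→0 ⇒ 0;  out=∅∪out(0)=∅
  fail(17) 'ddc': from fail(16)=6 chase 'c': 6→0 ⇒ 0;  out={5}∪out(0)={5}
  fail(4) 'eebe': from fail(3)=7 chase 'e': 7→0 ⇒ 1;  out=∅∪out(1)=∅
  fail(10) 'bcee': from fail(9)=1 chase 'e': 1 ⇒ 2;  out={2}∪out(2)={2}
  fail(13) 'bddc': from fail(12)=16 chase 'c': 16 ⇒ 17;  out={3}∪out(17)={3,5}
  fail(15) 'eeae': from fail(14)=0 chase 'e': 0 ⇒ 1;  out={4}∪out(1)={4}
  fail(5) 'eebec': from fail(4)=1 chase 'c': 1→0 ⇒ 0;  out={0}∪out(0)={0}

Run:
i=0 'a': node 0→0
i=1 'b': node 0→7
i=2 'c': node 7→8
i=3 'e': node 8→9
i=4 'e': node 9→10  → match P2@[1:4]
i=5 'e': node 10→2 (via fail)
i=6 'e': node 2→2 (via fail)
i=7 'b': node 2→3
i=8 'e': node 3→4
i=9 'c': node 4→5  → match P0@[5:9]
i=10 'b': node 5→7 (via fail)
i=11 'e': node 7→1 (via fail)
i=12 'e': node 1→2
i=13 'a': node 2→14
i=14 'e': node 14→15  → match P4@[11:14]
i=15 'b': node 15→7 (via fail)
i=16 'd': node 7→11  → match P1@[16:16]
i=17 'b': node 11→7 (via fail)
i=18 'b': node 7→7 (via fail)
i=19 'c': node 7→8
i=20 'e': node 8→9
i=21 'e': node 9→10  → match P2@[18:21]
i=22 'b': node 10→3 (via fail)
i=23 'd': node 3→11 (via fail)  → match P1@[23:23]
i=24 'd': node 11→12  → match P1@[24:24]
i=25 'c': node 12→13  → match P3@[22:25],P5@[23:25]
i=26 'a': node 13→0 (via fail)
i=27 'b': node 0→7
i=28 'c': node 7→8
i=29 'e': node 8→9
i=30 'e': node 9→10  → match P2@[27:30]
i=31 'e': node 10→2 (via fail)
i=32 'b': node 2→3
i=33 'c': node 3→8 (via fail)
i=34 'e': node 8→9
i=35 'e': node 9→10  → match P2@[32:35]
i=36 'e': node 10→2 (via fail)
i=37 'a': node 2→14
i=38 'd': node 14→6 (via fail)  → match P1@[38:38]
i=39 'd': node 6→16  → match P1@[39:39]
i=40 'c': node 16→17  → match P5@[38:40]
i=41 'e': node 17→1 (via fail)
i=42 'd': node 1→6 (via fail)  → match P1@[42:42]
i=43 'd': node 6→16  → match P1@[43:43]
i=44 'c': node 16→17  → match P5@[42:44]
i=45 'e': node 17→1 (via fail)
i=46 'e': node 1→2
i=47 'a': node 2→14
i=48 'e': node 14→15  → match P4@[45:48]
i=49 'e': node 15→2 (via fail)
i=50 'e': node 2→2 (via fail)
i=51 'b': node 2→3
i=52 'e': node 3→4
i=53 'c': node 4→5  → match P0@[49:53]
i=54 'e': node 5→1 (via fail)
i=55 'e': node 1→2
i=56 'a': node 2→14
i=57 'e': node 14→15  → match P4@[54:57]
i=58 'b': node 15→7 (via fail)
i=59 'e': node 7→1 (via fail)
i=60 'd': node 1→6 (via fail)  → match P1@[60:60]
i=61 'd': node 6→16  → match P1@[61:61]
i=62 'c': node 16→17  → match P5@[60:62]
i=63 'b': node 17→7 (via fail)
i=64 'c': node 7→8
i=65 'e': node 8→9
i=66 'e': node 9→10  → match P2@[63:66]
i=67 'a': node 10→14 (via fail)
i=68 'c': node 14→0 (via fail)
i=69 'a': node 0→0
i=70 'e': node 0→1
i=71 'e': node 1→2
i=72 'b': node 2→3
i=73 'e': node 3→4
i=74 'c': node 4→5  → match P0@[70:74]
i=75 'd': node 5→6 (via fail)  → match P1@[75:75]

All matches (sorted): [[4,2],[9,0],[14,4],[16,1],[21,2],[23,1],[24,1],[25,3],[25,5],[30,2],[35,2],[38,1],[39,1],[40,5],[42,1],[43,1],[44,5],[48,4],[53,0],[57,4],[60,1],[61,1],[62,5],[66,2],[74,0],[75,1]]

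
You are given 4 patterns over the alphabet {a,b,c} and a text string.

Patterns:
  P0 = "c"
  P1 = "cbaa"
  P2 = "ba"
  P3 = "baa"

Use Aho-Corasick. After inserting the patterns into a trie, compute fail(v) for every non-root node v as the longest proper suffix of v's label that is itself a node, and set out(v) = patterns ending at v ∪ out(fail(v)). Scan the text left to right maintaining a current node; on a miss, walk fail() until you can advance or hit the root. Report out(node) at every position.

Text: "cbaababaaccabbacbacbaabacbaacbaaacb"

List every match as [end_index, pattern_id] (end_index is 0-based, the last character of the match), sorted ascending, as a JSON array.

Construct AC machine:
Trie nodes:
  n0 'ε': b→5 c→1
  n1 'c': b→2  ←P0
  n2 'cb': a→3
  n3 'cba': a→4
  n4 'cbaa': ·  ←P1
  n5 'b': a→6
  n6 'ba': a→7  ←P2
  n7 'baa': ·  ←P3

BFS fail/out derivation:
  n1('c'): parent n0 fail=0; on 'c' 0 → fail=0;  out {0}∪∅={0}
  n5('b'): parent n0 fail=0; on 'b' 0 → fail=0;  out ∅∪∅=∅
  n2('cb'): parent n1 fail=0; on 'b' 0 → fail=5;  out ∅∪∅=∅
  n6('ba'): parent n5 fail=0; on 'a' 0 → fail=0;  out {2}∪∅={2}
  n3('cba'): parent n2 fail=5; on 'a' 5 → fail=6;  out ∅∪{2}={2}
  n7('baa'): parent n6 fail=0; on 'a' 0 → fail=0;  out {3}∪∅={3}
  n4('cbaa'): parent n3 fail=6; on 'a' 6 → fail=7;  out {1}∪{3}={1,3}

Text stream:
[0] read 'c'  n0⇒n1  emit P0@[0:0]
[1] read 'b'  n1⇒n2
[2] read 'a'  n2⇒n3  emit P2@[1:2]
[3] read 'a'  n3⇒n4  emit P1@[0:3],P3@[1:3]
[4] read 'b'  n4⇒n5 (via fail)
[5] read 'a'  n5⇒n6  emit P2@[4:5]
[6] read 'b'  n6⇒n5 (via fail)
[7] read 'a'  n5⇒n6  emit P2@[6:7]
[8] read 'a'  n6⇒n7  emit P3@[6:8]
[9] read 'c'  n7⇒n1 (via fail)  emit P0@[9:9]
[10] read 'c'  n1⇒n1 (via fail)  emit P0@[10:10]
[11] read 'a'  n1⇒n0 (via fail)
[12] read 'b'  n0⇒n5
[13] read 'b'  n5⇒n5 (via fail)
[14] read 'a'  n5⇒n6  emit P2@[13:14]
[15] read 'c'  n6⇒n1 (via fail)  emit P0@[15:15]
[16] read 'b'  n1⇒n2
[17] read 'a'  n2⇒n3  emit P2@[16:17]
[18] read 'c'  n3⇒n1 (via fail)  emit P0@[18:18]
[19] read 'b'  n1⇒n2
[20] read 'a'  n2⇒n3  emit P2@[19:20]
[21] read 'a'  n3⇒n4  emit P1@[18:21],P3@[19:21]
[22] read 'b'  n4⇒n5 (via fail)
[23] read 'a'  n5⇒n6  emit P2@[22:23]
[24] read 'c'  n6⇒n1 (via fail)  emit P0@[24:24]
[25] read 'b'  n1⇒n2
[26] read 'a'  n2⇒n3  emit P2@[25:26]
[27] read 'a'  n3⇒n4  emit P1@[24:27],P3@[25:27]
[28] read 'c'  n4⇒n1 (via fail)  emit P0@[28:28]
[29] read 'b'  n1⇒n2
[30] read 'a'  n2⇒n3  emit P2@[29:30]
[31] read 'a'  n3⇒n4  emit P1@[28:31],P3@[29:31]
[32] read 'a'  n4⇒n0 (via fail)
[33] read 'c'  n0⇒n1  emit P0@[33:33]
[34] read 'b'  n1⇒n2

Matches: [[0,0],[2,2],[3,1],[3,3],[5,2],[7,2],[8,3],[9,0],[10,0],[14,2],[15,0],[17,2],[18,0],[20,2],[21,1],[21,3],[23,2],[24,0],[26,2],[27,1],[27,3],[28,0],[30,2],[31,1],[31,3],[33,0]]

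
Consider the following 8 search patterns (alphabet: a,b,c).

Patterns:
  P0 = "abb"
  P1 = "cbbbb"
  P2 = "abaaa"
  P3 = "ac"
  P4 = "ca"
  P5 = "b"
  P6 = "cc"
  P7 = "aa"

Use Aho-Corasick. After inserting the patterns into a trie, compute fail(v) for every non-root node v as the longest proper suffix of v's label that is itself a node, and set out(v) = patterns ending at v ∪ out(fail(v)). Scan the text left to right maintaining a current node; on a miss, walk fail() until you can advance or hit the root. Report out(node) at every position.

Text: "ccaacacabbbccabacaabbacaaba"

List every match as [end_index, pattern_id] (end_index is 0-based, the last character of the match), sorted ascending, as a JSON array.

Build automaton:
Trie nodes:
  n0 'ε': a→1 b→14 c→4
  n1 'a': a→16 b→2 c→12
  n2 'ab': a→9 b→3
  n3 'abb': ·  ←P0
  n4 'c': a→13 b→5 c→15
  n5 'cb': b→6
  n6 'cbb': b→7
  n7 'cbbb': b→8
  n8 'cbbbb': ·  ←P1
  n9 'aba': a→10
  n10 'abaa': a→11
  n11 'abaaa': ·  ←P2
  n12 'ac': ·  ←P3
  n13 'ca': ·  ←P4
  n14 'b': ·  ←P5
  n15 'cc': ·  ←P6
  n16 'aa': ·  ←P7

BFS fail/out derivation:
  fail(1) 'a': from fail(0)=0 chase 'a': 0 ⇒ 0;  out=∅∪out(0)=∅
  fail(4) 'c': from fail(0)=0 chase 'c': 0 ⇒ 0;  out=∅∪out(0)=∅
  fail(14) 'b': from fail(0)=0 chase 'b': 0 ⇒ 0;  out={5}∪out(0)={5}
  fail(2) 'ab': from fail(1)=0 chase 'b': 0 ⇒ 14;  out=∅∪out(14)={5}
  fail(5) 'cb': from fail(4)=0 chase 'b': 0 ⇒ 14;  out=∅∪out(14)={5}
  fail(12) 'ac': from fail(1)=0 chase 'c': 0 ⇒ 4;  out={3}∪out(4)={3}
  fail(13) 'ca': from fail(4)=0 chase 'a': 0 ⇒ 1;  out={4}∪out(1)={4}
  fail(15) 'cc': from fail(4)=0 chase 'c': 0 ⇒ 4;  out={6}∪out(4)={6}
  fail(16) 'aa': from fail(1)=0 chase 'a': 0 ⇒ 1;  out={7}∪out(1)={7}
  fail(3) 'abb': from fail(2)=14 chase 'b': 14→0 ⇒ 14;  out={0}∪out(14)={0,5}
  fail(6) 'cbb': from fail(5)=14 chase 'b': 14→0 ⇒ 14;  out=∅∪out(14)={5}
  fail(9) 'aba': from fail(2)=14 chase 'a': 14→0 ⇒ 1;  out=∅∪out(1)=∅
  fail(7) 'cbbb': from fail(6)=14 chase 'b': 14→0 ⇒ 14;  out=∅∪out(14)={5}
  fail(10) 'abaa': from fail(9)=1 chase 'a': 1 ⇒ 16;  out=∅∪out(16)={7}
  fail(8) 'cbbbb': from fail(7)=14 chase 'b': 14→0 ⇒ 14;  out={1}∪out(14)={1,5}
  fail(11) 'abaaa': from fail(10)=16 chase 'a': 16→1 ⇒ 16;  out={2}∪out(16)={2,7}

Text stream:
i=0 'c': node 0→4
i=1 'c': node 4→15  → match P6@[0:1]
i=2 'a': node 15→13 (via fail)  → match P4@[1:2]
i=3 'a': node 13→16 (via fail)  → match P7@[2:3]
i=4 'c': node 16→12 (via fail)  → match P3@[3:4]
i=5 'a': node 12→13 (via fail)  → match P4@[4:5]
i=6 'c': node 13→12 (via fail)  → match P3@[5:6]
i=7 'a': node 12→13 (via fail)  → match P4@[6:7]
i=8 'b': node 13→2 (via fail)  → match P5@[8:8]
i=9 'b': node 2→3  → match P0@[7:9],P5@[9:9]
i=10 'b': node 3→14 (via fail)  → match P5@[10:10]
i=11 'c': node 14→4 (via fail)
i=12 'c': node 4→15  → match P6@[11:12]
i=13 'a': node 15→13 (via fail)  → match P4@[12:13]
i=14 'b': node 13→2 (via fail)  → match P5@[14:14]
i=15 'a': node 2→9
i=16 'c': node 9→12 (via fail)  → match P3@[15:16]
i=17 'a': node 12→13 (via fail)  → match P4@[16:17]
i=18 'a': node 13→16 (via fail)  → match P7@[17:18]
i=19 'b': node 16→2 (via fail)  → match P5@[19:19]
i=20 'b': node 2→3  → match P0@[18:20],P5@[20:20]
i=21 'a': node 3→1 (via fail)
i=22 'c': node 1→12  → match P3@[21:22]
i=23 'a': node 12→13 (via fail)  → match P4@[22:23]
i=24 'a': node 13→16 (via fail)  → match P7@[23:24]
i=25 'b': node 16→2 (via fail)  → match P5@[25:25]
i=26 'a': node 2→9

All matches (sorted): [[1,6],[2,4],[3,7],[4,3],[5,4],[6,3],[7,4],[8,5],[9,0],[9,5],[10,5],[12,6],[13,4],[14,5],[16,3],[17,4],[18,7],[19,5],[20,0],[20,5],[22,3],[23,4],[24,7],[25,5]]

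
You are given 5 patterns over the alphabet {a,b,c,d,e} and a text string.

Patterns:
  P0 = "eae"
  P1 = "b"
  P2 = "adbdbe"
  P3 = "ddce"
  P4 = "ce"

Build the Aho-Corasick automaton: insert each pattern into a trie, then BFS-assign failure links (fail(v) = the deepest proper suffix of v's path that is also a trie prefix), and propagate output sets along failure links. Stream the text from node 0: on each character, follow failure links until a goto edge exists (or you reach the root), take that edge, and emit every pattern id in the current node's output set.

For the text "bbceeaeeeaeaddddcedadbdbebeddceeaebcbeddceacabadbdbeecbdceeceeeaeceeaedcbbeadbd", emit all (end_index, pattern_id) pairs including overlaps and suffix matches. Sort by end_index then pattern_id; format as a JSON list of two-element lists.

Construct AC machine:
Trie (insert patterns):
  0='ε' goto a→5 b→4 c→15 d→11 e→1
  1='e' goto a→2
  2='ea' goto e→3
  3='eae' goto ·  [P0 ends]
  4='b' goto ·  [P1 ends]
  5='a' goto d→6
  6='ad' goto b→7
  7='adb' goto d→8
  8='adbd' goto b→9
  9='adbdb' goto e→10
  10='adbdbe' goto ·  [P2 ends]
  11='d' goto d→12
  12='dd' goto c→13
  13='ddc' goto e→14
  14='ddce' goto ·  [P3 ends]
  15='c' goto e→16
  16='ce' goto ·  [P4 ends]

BFS fail/out derivation:
  fail(1) 'e': from fail(0)=0 chase 'e': 0 ⇒ 0;  out=∅∪out(0)=∅
  fail(4) 'b': from fail(0)=0 chase 'b': 0 ⇒ 0;  out={1}∪out(0)={1}
  fail(5) 'a': from fail(0)=0 chase 'a': 0 ⇒ 0;  out=∅∪out(0)=∅
  fail(11) 'd': from fail(0)=0 chase 'd': 0 ⇒ 0;  out=∅∪out(0)=∅
  fail(15) 'c': from fail(0)=0 chase 'c': 0 ⇒ 0;  out=∅∪out(0)=∅
  fail(2) 'ea': from fail(1)=0 chase 'a': 0 ⇒ 5;  out=∅∪out(5)=∅
  fail(6) 'ad': from fail(5)=0 chase 'd': 0 ⇒ 11;  out=∅∪out(11)=∅
  fail(12) 'dd': from fail(11)=0 chase 'd': 0 ⇒ 11;  out=∅∪out(11)=∅
  fail(16) 'ce': from fail(15)=0 chase 'e': 0 ⇒ 1;  out={4}∪out(1)={4}
  fail(3) 'eae': from fail(2)=5 chase 'e': 5→0 ⇒ 1;  out={0}∪out(1)={0}
  fail(7) 'adb': from fail(6)=11 chase 'b': 11→0 ⇒ 4;  out=∅∪out(4)={1}
  fail(13) 'ddc': from fail(12)=11 chase 'c': 11→0 ⇒ 15;  out=∅∪out(15)=∅
  fail(8) 'adbd': from fail(7)=4 chase 'd': 4→0 ⇒ 11;  out=∅∪out(11)=∅
  fail(14) 'ddce': from fail(13)=15 chase 'e': 15 ⇒ 16;  out={3}∪out(16)={3,4}
  fail(9) 'adbdb': from fail(8)=11 chase 'b': 11→0 ⇒ 4;  out=∅∪out(4)={1}
  fail(10) 'adbdbe': from fail(9)=4 chase 'e': 4→0 ⇒ 1;  out={2}∪out(1)={2}

Text stream:
[0] read 'b'  n0⇒n4  ** P1@[0:0]
[1] read 'b'  n4⇒n4 (fail-walked)  ** P1@[1:1]
[2] read 'c'  n4⇒n15 (fail-walked)
[3] read 'e'  n15⇒n16  ** P4@[2:3]
[4] read 'e'  n16⇒n1 (fail-walked)
[5] read 'a'  n1⇒n2
[6] read 'e'  n2⇒n3  ** P0@[4:6]
[7] read 'e'  n3⇒n1 (fail-walked)
[8] read 'e'  n1⇒n1 (fail-walked)
[9] read 'a'  n1⇒n2
[10] read 'e'  n2⇒n3  ** P0@[8:10]
[11] read 'a'  n3⇒n2 (fail-walked)
[12] read 'd'  n2⇒n6 (fail-walked)
[13] read 'd'  n6⇒n12 (fail-walked)
[14] read 'd'  n12⇒n12 (fail-walked)
[15] read 'd'  n12⇒n12 (fail-walked)
[16] read 'c'  n12⇒n13
[17] read 'e'  n13⇒n14  ** P3@[14:17],P4@[16:17]
[18] read 'd'  n14⇒n11 (fail-walked)
[19] read 'a'  n11⇒n5 (fail-walked)
[20] read 'd'  n5⇒n6
[21] read 'b'  n6⇒n7  ** P1@[21:21]
[22] read 'd'  n7⇒n8
[23] read 'b'  n8⇒n9  ** P1@[23:23]
[24] read 'e'  n9⇒n10  ** P2@[19:24]
[25] read 'b'  n10⇒n4 (fail-walked)  ** P1@[25:25]
[26] read 'e'  n4⇒n1 (fail-walked)
[27] read 'd'  n1⇒n11 (fail-walked)
[28] read 'd'  n11⇒n12
[29] read 'c'  n12⇒n13
[30] read 'e'  n13⇒n14  ** P3@[27:30],P4@[29:30]
[31] read 'e'  n14⇒n1 (fail-walked)
[32] read 'a'  n1⇒n2
[33] read 'e'  n2⇒n3  ** P0@[31:33]
[34] read 'b'  n3⇒n4 (fail-walked)  ** P1@[34:34]
[35] read 'c'  n4⇒n15 (fail-walked)
[36] read 'b'  n15⇒n4 (fail-walked)  ** P1@[36:36]
[37] read 'e'  n4⇒n1 (fail-walked)
[38] read 'd'  n1⇒n11 (fail-walked)
[39] read 'd'  n11⇒n12
[40] read 'c'  n12⇒n13
[41] read 'e'  n13⇒n14  ** P3@[38:41],P4@[40:41]
[42] read 'a'  n14⇒n2 (fail-walked)
[43] read 'c'  n2⇒n15 (fail-walked)
[44] read 'a'  n15⇒n5 (fail-walked)
[45] read 'b'  n5⇒n4 (fail-walked)  ** P1@[45:45]
[46] read 'a'  n4⇒n5 (fail-walked)
[47] read 'd'  n5⇒n6
[48] read 'b'  n6⇒n7  ** P1@[48:48]
[49] read 'd'  n7⇒n8
[50] read 'b'  n8⇒n9  ** P1@[50:50]
[51] read 'e'  n9⇒n10  ** P2@[46:51]
[52] read 'e'  n10⇒n1 (fail-walked)
[53] read 'c'  n1⇒n15 (fail-walked)
[54] read 'b'  n15⇒n4 (fail-walked)  ** P1@[54:54]
[55] read 'd'  n4⇒n11 (fail-walked)
[56] read 'c'  n11⇒n15 (fail-walked)
[57] read 'e'  n15⇒n16  ** P4@[56:57]
[58] read 'e'  n16⇒n1 (fail-walked)
[59] read 'c'  n1⇒n15 (fail-walked)
[60] read 'e'  n15⇒n16  ** P4@[59:60]
[61] read 'e'  n16⇒n1 (fail-walked)
[62] read 'e'  n1⇒n1 (fail-walked)
[63] read 'a'  n1⇒n2
[64] read 'e'  n2⇒n3  ** P0@[62:64]
[65] read 'c'  n3⇒n15 (fail-walked)
[66] read 'e'  n15⇒n16  ** P4@[65:66]
[67] read 'e'  n16⇒n1 (fail-walked)
[68] read 'a'  n1⇒n2
[69] read 'e'  n2⇒n3  ** P0@[67:69]
[70] read 'd'  n3⇒n11 (fail-walked)
[71] read 'c'  n11⇒n15 (fail-walked)
[72] read 'b'  n15⇒n4 (fail-walked)  ** P1@[72:72]
[73] read 'b'  n4⇒n4 (fail-walked)  ** P1@[73:73]
[74] read 'e'  n4⇒n1 (fail-walked)
[75] read 'a'  n1⇒n2
[76] read 'd'  n2⇒n6 (fail-walked)
[77] read 'b'  n6⇒n7  ** P1@[77:77]
[78] read 'd'  n7⇒n8

All matches (sorted): [[0,1],[1,1],[3,4],[6,0],[10,0],[17,3],[17,4],[21,1],[23,1],[24,2],[25,1],[30,3],[30,4],[33,0],[34,1],[36,1],[41,3],[41,4],[45,1],[48,1],[50,1],[51,2],[54,1],[57,4],[60,4],[64,0],[66,4],[69,0],[72,1],[73,1],[77,1]]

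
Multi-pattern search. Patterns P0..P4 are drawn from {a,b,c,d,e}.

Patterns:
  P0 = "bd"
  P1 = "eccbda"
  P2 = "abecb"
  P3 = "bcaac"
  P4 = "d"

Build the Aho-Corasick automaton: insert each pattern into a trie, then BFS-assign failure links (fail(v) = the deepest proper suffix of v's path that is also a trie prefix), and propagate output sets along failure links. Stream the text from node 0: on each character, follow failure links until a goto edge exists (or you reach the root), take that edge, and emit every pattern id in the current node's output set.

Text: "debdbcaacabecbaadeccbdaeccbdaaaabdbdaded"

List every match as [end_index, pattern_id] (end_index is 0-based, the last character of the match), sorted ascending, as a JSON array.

Build automaton:
Trie nodes:
  0='ε' goto a→9 b→1 d→18 e→3
  1='b' goto c→14 d→2
  2='bd' goto ·  ←P0
  3='e' goto c→4
  4='ec' goto c→5
  5='ecc' goto b→6
  6='eccb' goto d→7
  7='eccbd' goto a→8
  8='eccbda' goto ·  ←P1
  9='a' goto b→10
  10='ab' goto e→11
  11='abe' goto c→12
  12='abec' goto b→13
  13='abecb' goto ·  ←P2
  14='bc' goto a→15
  15='bca' goto a→16
  16='bcaa' goto c→17
  17='bcaac' goto ·  ←P3
  18='d' goto ·  ←P4

BFS fail/out derivation:
  fail(1) 'b': from fail(0)=0 chase 'b': 0 ⇒ 0;  out=∅∪out(0)=∅
  fail(3) 'e': from fail(0)=0 chase 'e': 0 ⇒ 0;  out=∅∪out(0)=∅
  fail(9) 'a': from fail(0)=0 chase 'a': 0 ⇒ 0;  out=∅∪out(0)=∅
  fail(18) 'd': from fail(0)=0 chase 'd': 0 ⇒ 0;  out={4}∪out(0)={4}
  fail(2) 'bd': from fail(1)=0 chase 'd': 0 ⇒ 18;  out={0}∪out(18)={0,4}
  fail(4) 'ec': from fail(3)=0 chase 'c': 0 ⇒ 0;  out=∅∪out(0)=∅
  fail(10) 'ab': from fail(9)=0 chase 'b': 0 ⇒ 1;  out=∅∪out(1)=∅
  fail(14) 'bc': from fail(1)=0 chase 'c': 0 ⇒ 0;  out=∅∪out(0)=∅
  fail(5) 'ecc': from fail(4)=0 chase 'c': 0 ⇒ 0;  out=∅∪out(0)=∅
  fail(11) 'abe': from fail(10)=1 chase 'e': 1→0 ⇒ 3;  out=∅∪out(3)=∅
  fail(15) 'bca': from fail(14)=0 chase 'a': 0 ⇒ 9;  out=∅∪out(9)=∅
  fail(6) 'eccb': from fail(5)=0 chase 'b': 0 ⇒ 1;  out=∅∪out(1)=∅
  fail(12) 'abec': from fail(11)=3 chase 'c': 3 ⇒ 4;  out=∅∪out(4)=∅
  fail(16) 'bcaa': from fail(15)=9 chase 'a': 9→0 ⇒ 9;  out=∅∪out(9)=∅
  fail(7) 'eccbd': from fail(6)=1 chase 'd': 1 ⇒ 2;  out=∅∪out(2)={0,4}
  fail(13) 'abecb': from fail(12)=4 chase 'b': 4→0 ⇒ 1;  out={2}∪out(1)={2}
  fail(17) 'bcaac': from fail(16)=9 chase 'c': 9→0 ⇒ 0;  out={3}∪out(0)={3}
  fail(8) 'eccbda': from fail(7)=2 chase 'a': 2→18→0 ⇒ 9;  out={1}∪out(9)={1}

Run:
pos 0 'd': at 18  ** P4@[0:0]
pos 1 'e': at 3 (fail-walked)
pos 2 'b': at 1 (fail-walked)
pos 3 'd': at 2  ** P0@[2:3],P4@[3:3]
pos 4 'b': at 1 (fail-walked)
pos 5 'c': at 14
pos 6 'a': at 15
pos 7 'a': at 16
pos 8 'c': at 17  ** P3@[4:8]
pos 9 'a': at 9 (fail-walked)
pos 10 'b': at 10
pos 11 'e': at 11
pos 12 'c': at 12
pos 13 'b': at 13  ** P2@[9:13]
pos 14 'a': at 9 (fail-walked)
pos 15 'a': at 9 (fail-walked)
pos 16 'd': at 18 (fail-walked)  ** P4@[16:16]
pos 17 'e': at 3 (fail-walked)
pos 18 'c': at 4
pos 19 'c': at 5
pos 20 'b': at 6
pos 21 'd': at 7  ** P0@[20:21],P4@[21:21]
pos 22 'a': at 8  ** P1@[17:22]
pos 23 'e': at 3 (fail-walked)
pos 24 'c': at 4
pos 25 'c': at 5
pos 26 'b': at 6
pos 27 'd': at 7  ** P0@[26:27],P4@[27:27]
pos 28 'a': at 8  ** P1@[23:28]
pos 29 'a': at 9 (fail-walked)
pos 30 'a': at 9 (fail-walked)
pos 31 'a': at 9 (fail-walked)
pos 32 'b': at 10
pos 33 'd': at 2 (fail-walked)  ** P0@[32:33],P4@[33:33]
pos 34 'b': at 1 (fail-walked)
pos 35 'd': at 2  ** P0@[34:35],P4@[35:35]
pos 36 'a': at 9 (fail-walked)
pos 37 'd': at 18 (fail-walked)  ** P4@[37:37]
pos 38 'e': at 3 (fail-walked)
pos 39 'd': at 18 (fail-walked)  ** P4@[39:39]

All matches (sorted): [[0,4],[3,0],[3,4],[8,3],[13,2],[16,4],[21,0],[21,4],[22,1],[27,0],[27,4],[28,1],[33,0],[33,4],[35,0],[35,4],[37,4],[39,4]]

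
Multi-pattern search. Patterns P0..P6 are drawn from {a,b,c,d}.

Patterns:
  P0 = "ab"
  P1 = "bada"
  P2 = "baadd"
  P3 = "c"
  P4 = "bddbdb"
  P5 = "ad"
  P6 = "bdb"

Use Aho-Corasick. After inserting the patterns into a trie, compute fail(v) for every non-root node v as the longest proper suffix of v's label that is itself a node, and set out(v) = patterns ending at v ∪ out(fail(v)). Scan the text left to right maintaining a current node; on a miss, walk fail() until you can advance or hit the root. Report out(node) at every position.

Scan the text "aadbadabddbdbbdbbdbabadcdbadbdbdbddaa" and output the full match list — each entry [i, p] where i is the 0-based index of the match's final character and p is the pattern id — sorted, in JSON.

Build automaton:
Trie nodes:
  n0 'ε': a→1 b→3 c→10
  n1 'a': b→2 d→16
  n2 'ab': ·  [P0 ends]
  n3 'b': a→4 d→11
  n4 'ba': a→7 d→5
  n5 'bad': a→6
  n6 'bada': ·  [P1 ends]
  n7 'baa': d→8
  n8 'baad': d→9
  n9 'baadd': ·  [P2 ends]
  n10 'c': ·  [P3 ends]
  n11 'bd': b→17 d→12
  n12 'bdd': b→13
  n13 'bddb': d→14
  n14 'bddbd': b→15
  n15 'bddbdb': ·  [P4 ends]
  n16 'ad': ·  [P5 ends]
  n17 'bdb': ·  [P6 ends]

BFS fail/out derivation:
  fail(1) 'a': from fail(0)=0 chase 'a': 0 ⇒ 0;  out=∅∪out(0)=∅
  fail(3) 'b': from fail(0)=0 chase 'b': 0 ⇒ 0;  out=∅∪out(0)=∅
  fail(10) 'c': from fail(0)=0 chase 'c': 0 ⇒ 0;  out={3}∪out(0)={3}
  fail(2) 'ab': from fail(1)=0 chase 'b': 0 ⇒ 3;  out={0}∪out(3)={0}
  fail(4) 'ba': from fail(3)=0 chase 'a': 0 ⇒ 1;  out=∅∪out(1)=∅
  fail(11) 'bd': from fail(3)=0 chase 'd': 0 ⇒ 0;  out=∅∪out(0)=∅
  fail(16) 'ad': from fail(1)=0 chase 'd': 0 ⇒ 0;  out={5}∪out(0)={5}
  fail(5) 'bad': from fail(4)=1 chase 'd': 1 ⇒ 16;  out=∅∪out(16)={5}
  fail(7) 'baa': from fail(4)=1 chase 'a': 1→0 ⇒ 1;  out=∅∪out(1)=∅
  fail(12) 'bdd': from fail(11)=0 chase 'd': 0 ⇒ 0;  out=∅∪out(0)=∅
  fail(17) 'bdb': from fail(11)=0 chase 'b': 0 ⇒ 3;  out={6}∪out(3)={6}
  fail(6) 'bada': from fail(5)=16 chase 'a': 16→0 ⇒ 1;  out={1}∪out(1)={1}
  fail(8) 'baad': from fail(7)=1 chase 'd': 1 ⇒ 16;  out=∅∪out(16)={5}
  fail(13) 'bddb': from fail(12)=0 chase 'b': 0 ⇒ 3;  out=∅∪out(3)=∅
  fail(9) 'baadd': from fail(8)=16 chase 'd': 16→0 ⇒ 0;  out={2}∪out(0)={2}
  fail(14) 'bddbd': from fail(13)=3 chase 'd': 3 ⇒ 11;  out=∅∪out(11)=∅
  fail(15) 'bddbdb': from fail(14)=11 chase 'b': 11 ⇒ 17;  out={4}∪out(17)={4,6}

Text stream:
i=0 'a': node 0→1
i=1 'a': node 1→1 (via fail)
i=2 'd': node 1→16  emit P5@[1:2]
i=3 'b': node 16→3 (via fail)
i=4 'a': node 3→4
i=5 'd': node 4→5  emit P5@[4:5]
i=6 'a': node 5→6  emit P1@[3:6]
i=7 'b': node 6→2 (via fail)  emit P0@[6:7]
i=8 'd': node 2→11 (via fail)
i=9 'd': node 11→12
i=10 'b': node 12→13
i=11 'd': node 13→14
i=12 'b': node 14→15  emit P4@[7:12],P6@[10:12]
i=13 'b': node 15→3 (via fail)
i=14 'd': node 3→11
i=15 'b': node 11→17  emit P6@[13:15]
i=16 'b': node 17→3 (via fail)
i=17 'd': node 3→11
i=18 'b': node 11→17  emit P6@[16:18]
i=19 'a': node 17→4 (via fail)
i=20 'b': node 4→2 (via fail)  emit P0@[19:20]
i=21 'a': node 2→4 (via fail)
i=22 'd': node 4→5  emit P5@[21:22]
i=23 'c': node 5→10 (via fail)  emit P3@[23:23]
i=24 'd': node 10→0 (via fail)
i=25 'b': node 0→3
i=26 'a': node 3→4
i=27 'd': node 4→5  emit P5@[26:27]
i=28 'b': node 5→3 (via fail)
i=29 'd': node 3→11
i=30 'b': node 11→17  emit P6@[28:30]
i=31 'd': node 17→11 (via fail)
i=32 'b': node 11→17  emit P6@[30:32]
i=33 'd': node 17→11 (via fail)
i=34 'd': node 11→12
i=35 'a': node 12→1 (via fail)
i=36 'a': node 1→1 (via fail)

Matches: [[2,5],[5,5],[6,1],[7,0],[12,4],[12,6],[15,6],[18,6],[20,0],[22,5],[23,3],[27,5],[30,6],[32,6]]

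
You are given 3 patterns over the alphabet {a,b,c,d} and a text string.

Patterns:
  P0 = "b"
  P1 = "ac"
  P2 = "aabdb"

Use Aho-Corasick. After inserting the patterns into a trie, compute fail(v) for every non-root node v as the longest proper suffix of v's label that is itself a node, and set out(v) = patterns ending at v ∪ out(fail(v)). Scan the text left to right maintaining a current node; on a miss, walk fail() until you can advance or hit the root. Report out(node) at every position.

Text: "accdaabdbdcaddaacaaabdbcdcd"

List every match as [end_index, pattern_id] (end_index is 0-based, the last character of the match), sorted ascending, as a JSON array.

Construct AC machine:
Trie (insert patterns):
  0='ε' goto a→2 b→1
  1='b' goto ·  [P0 ends]
  2='a' goto a→4 c→3
  3='ac' goto ·  [P1 ends]
  4='aa' goto b→5
  5='aab' goto d→6
  6='aabd' goto b→7
  7='aabdb' goto ·  [P2 ends]

Failure links (BFS by depth):
  fail(1) 'b': from fail(0)=0 chase 'b': 0 ⇒ 0;  out={0}∪out(0)={0}
  fail(2) 'a': from fail(0)=0 chase 'a': 0 ⇒ 0;  out=∅∪out(0)=∅
  fail(3) 'ac': from fail(2)=0 chase 'c': 0 ⇒ 0;  out={1}∪out(0)={1}
  fail(4) 'aa': from fail(2)=0 chase 'a': 0 ⇒ 2;  out=∅∪out(2)=∅
  fail(5) 'aab': from fail(4)=2 chase 'b': 2→0 ⇒ 1;  out=∅∪out(1)={0}
  fail(6) 'aabd': from fail(5)=1 chase 'd': 1→0 ⇒ 0;  out=∅∪out(0)=∅
  fail(7) 'aabdb': from fail(6)=0 chase 'b': 0 ⇒ 1;  out={2}∪out(1)={0,2}

Run:
i=0 'a': node 0→2
i=1 'c': node 2→3  emit P1@[0:1]
i=2 'c': node 3→0 (via fail)
i=3 'd': node 0→0
i=4 'a': node 0→2
i=5 'a': node 2→4
i=6 'b': node 4→5  emit P0@[6:6]
i=7 'd': node 5→6
i=8 'b': node 6→7  emit P0@[8:8],P2@[4:8]
i=9 'd': node 7→0 (via fail)
i=10 'c': node 0→0
i=11 'a': node 0→2
i=12 'd': node 2→0 (via fail)
i=13 'd': node 0→0
i=14 'a': node 0→2
i=15 'a': node 2→4
i=16 'c': node 4→3 (via fail)  emit P1@[15:16]
i=17 'a': node 3→2 (via fail)
i=18 'a': node 2→4
i=19 'a': node 4→4 (via fail)
i=20 'b': node 4→5  emit P0@[20:20]
i=21 'd': node 5→6
i=22 'b': node 6→7  emit P0@[22:22],P2@[18:22]
i=23 'c': node 7→0 (via fail)
i=24 'd': node 0→0
i=25 'c': node 0→0
i=26 'd': node 0→0

Matches: [[1,1],[6,0],[8,0],[8,2],[16,1],[20,0],[22,0],[22,2]]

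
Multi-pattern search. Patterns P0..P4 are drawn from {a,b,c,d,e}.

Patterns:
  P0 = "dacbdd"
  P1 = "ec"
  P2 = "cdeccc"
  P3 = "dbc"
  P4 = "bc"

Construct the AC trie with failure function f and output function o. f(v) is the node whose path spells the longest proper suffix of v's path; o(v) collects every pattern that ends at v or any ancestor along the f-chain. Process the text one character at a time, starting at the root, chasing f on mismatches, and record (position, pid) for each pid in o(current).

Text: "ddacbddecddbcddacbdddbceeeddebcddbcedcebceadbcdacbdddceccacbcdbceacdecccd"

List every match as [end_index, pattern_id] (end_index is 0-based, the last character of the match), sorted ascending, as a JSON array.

Construct AC machine:
Trie nodes:
  n0 'ε': b→17 c→9 d→1 e→7
  n1 'd': a→2 b→15
  n2 'da': c→3
  n3 'dac': b→4
  n4 'dacb': d→5
  n5 'dacbd': d→6
  n6 'dacbdd': ·  [P0 ends]
  n7 'e': c→8
  n8 'ec': ·  [P1 ends]
  n9 'c': d→10
  n10 'cd': e→11
  n11 'cde': c→12
  n12 'cdec': c→13
  n13 'cdecc': c→14
  n14 'cdeccc': ·  [P2 ends]
  n15 'db': c→16
  n16 'dbc': ·  [P3 ends]
  n17 'b': c→18
  n18 'bc': ·  [P4 ends]

BFS fail/out derivation:
  n1('d'): parent n0 fail=0; on 'd' 0 → fail=0;  out ∅∪∅=∅
  n7('e'): parent n0 fail=0; on 'e' 0 → fail=0;  out ∅∪∅=∅
  n9('c'): parent n0 fail=0; on 'c' 0 → fail=0;  out ∅∪∅=∅
  n17('b'): parent n0 fail=0; on 'b' 0 → fail=0;  out ∅∪∅=∅
  n2('da'): parent n1 fail=0; on 'a' 0 → fail=0;  out ∅∪∅=∅
  n8('ec'): parent n7 fail=0; on 'c' 0 → fail=9;  out {1}∪∅={1}
  n10('cd'): parent n9 fail=0; on 'd' 0 → fail=1;  out ∅∪∅=∅
  n15('db'): parent n1 fail=0; on 'b' 0 → fail=17;  out ∅∪∅=∅
  n18('bc'): parent n17 fail=0; on 'c' 0 → fail=9;  out {4}∪∅={4}
  n3('dac'): parent n2 fail=0; on 'c' 0 → fail=9;  out ∅∪∅=∅
  n11('cde'): parent n10 fail=1; on 'e' 1→0 → fail=7;  out ∅∪∅=∅
  n16('dbc'): parent n15 fail=17; on 'c' 17 → fail=18;  out {3}∪{4}={3,4}
  n4('dacb'): parent n3 fail=9; on 'b' 9→0 → fail=17;  out ∅∪∅=∅
  n12('cdec'): parent n11 fail=7; on 'c' 7 → fail=8;  out ∅∪{1}={1}
  n5('dacbd'): parent n4 fail=17; on 'd' 17→0 → fail=1;  out ∅∪∅=∅
  n13('cdecc'): parent n12 fail=8; on 'c' 8→9→0 → fail=9;  out ∅∪∅=∅
  n6('dacbdd'): parent n5 fail=1; on 'd' 1→0 → fail=1;  out {0}∪∅={0}
  n14('cdeccc'): parent n13 fail=9; on 'c' 9→0 → fail=9;  out {2}∪∅={2}

Text stream:
[0] read 'd'  n0⇒n1
[1] read 'd'  n1⇒n1 (fail-walked)
[2] read 'a'  n1⇒n2
[3] read 'c'  n2⇒n3
[4] read 'b'  n3⇒n4
[5] read 'd'  n4⇒n5
[6] read 'd'  n5⇒n6  emit P0@[1:6]
[7] read 'e'  n6⇒n7 (fail-walked)
[8] read 'c'  n7⇒n8  emit P1@[7:8]
[9] read 'd'  n8⇒n10 (fail-walked)
[10] read 'd'  n10⇒n1 (fail-walked)
[11] read 'b'  n1⇒n15
[12] read 'c'  n15⇒n16  emit P3@[10:12],P4@[11:12]
[13] read 'd'  n16⇒n10 (fail-walked)
[14] read 'd'  n10⇒n1 (fail-walked)
[15] read 'a'  n1⇒n2
[16] read 'c'  n2⇒n3
[17] read 'b'  n3⇒n4
[18] read 'd'  n4⇒n5
[19] read 'd'  n5⇒n6  emit P0@[14:19]
[20] read 'd'  n6⇒n1 (fail-walked)
[21] read 'b'  n1⇒n15
[22] read 'c'  n15⇒n16  emit P3@[20:22],P4@[21:22]
[23] read 'e'  n16⇒n7 (fail-walked)
[24] read 'e'  n7⇒n7 (fail-walked)
[25] read 'e'  n7⇒n7 (fail-walked)
[26] read 'd'  n7⇒n1 (fail-walked)
[27] read 'd'  n1⇒n1 (fail-walked)
[28] read 'e'  n1⇒n7 (fail-walked)
[29] read 'b'  n7⇒n17 (fail-walked)
[30] read 'c'  n17⇒n18  emit P4@[29:30]
[31] read 'd'  n18⇒n10 (fail-walked)
[32] read 'd'  n10⇒n1 (fail-walked)
[33] read 'b'  n1⇒n15
[34] read 'c'  n15⇒n16  emit P3@[32:34],P4@[33:34]
[35] read 'e'  n16⇒n7 (fail-walked)
[36] read 'd'  n7⇒n1 (fail-walked)
[37] read 'c'  n1⇒n9 (fail-walked)
[38] read 'e'  n9⇒n7 (fail-walked)
[39] read 'b'  n7⇒n17 (fail-walked)
[40] read 'c'  n17⇒n18  emit P4@[39:40]
[41] read 'e'  n18⇒n7 (fail-walked)
[42] read 'a'  n7⇒n0 (fail-walked)
[43] read 'd'  n0⇒n1
[44] read 'b'  n1⇒n15
[45] read 'c'  n15⇒n16  emit P3@[43:45],P4@[44:45]
[46] read 'd'  n16⇒n10 (fail-walked)
[47] read 'a'  n10⇒n2 (fail-walked)
[48] read 'c'  n2⇒n3
[49] read 'b'  n3⇒n4
[50] read 'd'  n4⇒n5
[51] read 'd'  n5⇒n6  emit P0@[46:51]
[52] read 'd'  n6⇒n1 (fail-walked)
[53] read 'c'  n1⇒n9 (fail-walked)
[54] read 'e'  n9⇒n7 (fail-walked)
[55] read 'c'  n7⇒n8  emit P1@[54:55]
[56] read 'c'  n8⇒n9 (fail-walked)
[57] read 'a'  n9⇒n0 (fail-walked)
[58] read 'c'  n0⇒n9
[59] read 'b'  n9⇒n17 (fail-walked)
[60] read 'c'  n17⇒n18  emit P4@[59:60]
[61] read 'd'  n18⇒n10 (fail-walked)
[62] read 'b'  n10⇒n15 (fail-walked)
[63] read 'c'  n15⇒n16  emit P3@[61:63],P4@[62:63]
[64] read 'e'  n16⇒n7 (fail-walked)
[65] read 'a'  n7⇒n0 (fail-walked)
[66] read 'c'  n0⇒n9
[67] read 'd'  n9⇒n10
[68] read 'e'  n10⇒n11
[69] read 'c'  n11⇒n12  emit P1@[68:69]
[70] read 'c'  n12⇒n13
[71] read 'c'  n13⇒n14  emit P2@[66:71]
[72] read 'd'  n14⇒n10 (fail-walked)

All matches (sorted): [[6,0],[8,1],[12,3],[12,4],[19,0],[22,3],[22,4],[30,4],[34,3],[34,4],[40,4],[45,3],[45,4],[51,0],[55,1],[60,4],[63,3],[63,4],[69,1],[71,2]]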